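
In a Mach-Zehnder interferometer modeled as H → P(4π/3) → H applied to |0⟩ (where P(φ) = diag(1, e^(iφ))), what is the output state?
(0.25 - 0.433i)|0⟩ + (0.75 + 0.433i)|1⟩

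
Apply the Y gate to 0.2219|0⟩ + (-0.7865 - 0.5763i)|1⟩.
(-0.5763 + 0.7865i)|0⟩ + 0.2219i|1⟩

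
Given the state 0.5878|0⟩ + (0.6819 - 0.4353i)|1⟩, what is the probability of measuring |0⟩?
0.3455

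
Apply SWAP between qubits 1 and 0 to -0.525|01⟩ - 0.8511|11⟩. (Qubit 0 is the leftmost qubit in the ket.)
-0.525|10⟩ - 0.8511|11⟩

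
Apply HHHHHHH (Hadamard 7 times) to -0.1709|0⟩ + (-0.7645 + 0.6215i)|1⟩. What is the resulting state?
(-0.6614 + 0.4395i)|0⟩ + (0.4197 - 0.4395i)|1⟩

H² = I, so H^7 = H: a single Hadamard. With (a, b) = (-0.1709, (-0.7645 + 0.6215i)), H gives ((a + b)/√2, (a − b)/√2) = ((-0.6614 + 0.4395i), (0.4197 - 0.4395i)).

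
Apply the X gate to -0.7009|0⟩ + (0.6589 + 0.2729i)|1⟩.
(0.6589 + 0.2729i)|0⟩ - 0.7009|1⟩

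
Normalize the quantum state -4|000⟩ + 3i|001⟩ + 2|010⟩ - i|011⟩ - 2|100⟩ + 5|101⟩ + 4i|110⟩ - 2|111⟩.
-0.45|000⟩ + 0.3375i|001⟩ + 0.225|010⟩ - 0.1125i|011⟩ - 0.225|100⟩ + 0.5625|101⟩ + 0.45i|110⟩ - 0.225|111⟩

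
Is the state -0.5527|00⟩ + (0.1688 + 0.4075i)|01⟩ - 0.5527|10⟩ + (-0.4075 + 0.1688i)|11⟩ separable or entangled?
Entangled

Writing the state as a|00⟩ + b|01⟩ + c|10⟩ + d|11⟩, it is a product state iff ad − bc = 0.
Here (a, b, c, d) = (-0.5527, (0.1688 + 0.4075i), -0.5527, (-0.4075 + 0.1688i)): ad − bc = (-0.5527)(-0.4075 + 0.1688i) − (0.1688 + 0.4075i)(-0.5527) = (0.3185 + 0.1319i) ≠ 0, so the state is entangled.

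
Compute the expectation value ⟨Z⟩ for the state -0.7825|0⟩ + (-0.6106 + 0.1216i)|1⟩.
0.2247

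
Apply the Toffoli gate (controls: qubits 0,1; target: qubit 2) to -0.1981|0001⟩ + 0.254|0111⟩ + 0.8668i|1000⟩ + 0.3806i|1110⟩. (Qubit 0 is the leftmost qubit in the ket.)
-0.1981|0001⟩ + 0.254|0111⟩ + 0.8668i|1000⟩ + 0.3806i|1100⟩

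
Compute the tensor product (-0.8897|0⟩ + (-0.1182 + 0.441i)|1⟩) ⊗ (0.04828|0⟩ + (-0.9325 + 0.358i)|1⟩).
-0.04295|00⟩ + (0.8296 - 0.3185i)|01⟩ + (-0.005707 + 0.02129i)|10⟩ + (-0.04766 - 0.4535i)|11⟩

amp(|b₁b₂…⟩) = product of the factor amplitudes for bits b₁, b₂, …; only kets whose every factor amplitude is nonzero survive.
|00⟩: (-0.8897)(0.04828) = -0.04295
|01⟩: (-0.8897)(-0.9325 + 0.358i) = (0.8296 - 0.3185i)
|10⟩: (-0.1182 + 0.441i)(0.04828) = (-0.005707 + 0.02129i)
|11⟩: (-0.1182 + 0.441i)(-0.9325 + 0.358i) = (-0.04766 - 0.4535i)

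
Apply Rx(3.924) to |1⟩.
-0.9245i|0⟩ - 0.3813|1⟩

Rx(3.924) = [[cos(θ/2), −i·sin(θ/2)], [−i·sin(θ/2), cos(θ/2)]]; θ = 3.924, cos(θ/2) ≈ -0.381301, sin(θ/2) ≈ 0.924451.
With a = amp(|0⟩) = 0 and b = amp(|1⟩) = 1:
new amp(|0⟩) = (-0.381301)·a + (-0.924451i)·b = -0.9245i
new amp(|1⟩) = (-0.924451i)·a + (-0.381301)·b = -0.3813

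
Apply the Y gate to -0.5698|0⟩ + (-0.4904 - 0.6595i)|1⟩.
(-0.6595 + 0.4904i)|0⟩ - 0.5698i|1⟩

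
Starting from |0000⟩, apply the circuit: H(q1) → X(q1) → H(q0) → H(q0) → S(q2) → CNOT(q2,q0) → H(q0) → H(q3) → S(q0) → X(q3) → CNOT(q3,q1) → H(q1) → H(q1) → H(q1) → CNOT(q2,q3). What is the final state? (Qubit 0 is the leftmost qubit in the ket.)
1/2|0000⟩ + 1/2|0001⟩ + (1/2)i|1000⟩ + (1/2)i|1001⟩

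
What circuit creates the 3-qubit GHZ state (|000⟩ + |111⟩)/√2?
H(q0) → CNOT(q0,q1) → CNOT(q0,q2)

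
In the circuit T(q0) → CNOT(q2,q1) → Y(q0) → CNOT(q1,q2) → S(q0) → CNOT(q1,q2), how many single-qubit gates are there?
3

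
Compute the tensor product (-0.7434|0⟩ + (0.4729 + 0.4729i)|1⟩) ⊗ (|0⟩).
-0.7434|00⟩ + (0.4729 + 0.4729i)|10⟩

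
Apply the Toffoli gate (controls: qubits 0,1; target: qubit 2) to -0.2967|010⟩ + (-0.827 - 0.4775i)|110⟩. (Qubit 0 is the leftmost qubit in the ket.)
-0.2967|010⟩ + (-0.827 - 0.4775i)|111⟩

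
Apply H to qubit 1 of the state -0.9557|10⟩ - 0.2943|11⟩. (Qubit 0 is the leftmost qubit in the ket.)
-0.8839|10⟩ - 0.4677|11⟩

H on qubit 1 mixes each pair of kets that differ only in qubit 1: amplitudes (a, b) of (|…0…⟩, |…1…⟩) become ((a + b)/√2, (a − b)/√2). Kets absent from the input have amplitude 0.
(|10⟩, |11⟩): (a, b) = (-0.9557, -0.2943) → (-0.8839, -0.4677)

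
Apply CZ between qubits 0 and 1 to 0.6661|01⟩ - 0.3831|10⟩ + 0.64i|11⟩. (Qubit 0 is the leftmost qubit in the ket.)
0.6661|01⟩ - 0.3831|10⟩ - 0.64i|11⟩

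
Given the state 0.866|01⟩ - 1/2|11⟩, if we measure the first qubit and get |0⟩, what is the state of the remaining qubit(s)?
|1⟩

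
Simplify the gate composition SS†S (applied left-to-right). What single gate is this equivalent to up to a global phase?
S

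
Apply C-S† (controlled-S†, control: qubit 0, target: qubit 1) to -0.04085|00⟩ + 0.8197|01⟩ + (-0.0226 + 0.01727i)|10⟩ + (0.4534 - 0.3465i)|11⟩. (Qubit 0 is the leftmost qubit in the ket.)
-0.04085|00⟩ + 0.8197|01⟩ + (-0.0226 + 0.01727i)|10⟩ + (-0.3465 - 0.4534i)|11⟩

C-S† leaves the control-|0⟩ kets |00⟩, |01⟩ unchanged and applies S† to qubit 1 on the control-|1⟩ pair (|10⟩, |11⟩).
S† = [[1, 0], [0, -i]].
With a = amp(|10⟩) = (-0.0226 + 0.01727i) and b = amp(|11⟩) = (0.4534 - 0.3465i):
new amp(|10⟩) = (1)·a = (-0.0226 + 0.01727i)
new amp(|11⟩) = (-i)·b = (-0.3465 - 0.4534i)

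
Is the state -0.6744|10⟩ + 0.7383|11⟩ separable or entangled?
Separable

Writing the state as a|00⟩ + b|01⟩ + c|10⟩ + d|11⟩, it is a product state iff ad − bc = 0.
Here (a, b, c, d) = (0, 0, -0.6744, 0.7383): ad − bc = (0)(0.7383) − (0)(-0.6744) = 0, so the state is separable.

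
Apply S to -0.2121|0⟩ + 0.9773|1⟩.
-0.2121|0⟩ + 0.9773i|1⟩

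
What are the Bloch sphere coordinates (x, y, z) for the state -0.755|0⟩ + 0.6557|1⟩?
(-0.9901, 0, 0.1401)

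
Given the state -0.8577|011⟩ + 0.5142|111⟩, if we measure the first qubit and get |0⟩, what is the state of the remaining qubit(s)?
-|11⟩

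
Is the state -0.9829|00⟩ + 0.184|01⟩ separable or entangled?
Separable

Writing the state as a|00⟩ + b|01⟩ + c|10⟩ + d|11⟩, it is a product state iff ad − bc = 0.
Here (a, b, c, d) = (-0.9829, 0.184, 0, 0): ad − bc = (-0.9829)(0) − (0.184)(0) = 0, so the state is separable.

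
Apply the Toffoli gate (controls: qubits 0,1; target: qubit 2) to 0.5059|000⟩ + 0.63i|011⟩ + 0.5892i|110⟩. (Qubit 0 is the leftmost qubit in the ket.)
0.5059|000⟩ + 0.63i|011⟩ + 0.5892i|111⟩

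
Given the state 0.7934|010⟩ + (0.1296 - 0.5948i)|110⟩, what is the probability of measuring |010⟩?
0.6295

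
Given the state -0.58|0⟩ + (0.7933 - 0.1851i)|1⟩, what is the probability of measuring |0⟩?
0.3364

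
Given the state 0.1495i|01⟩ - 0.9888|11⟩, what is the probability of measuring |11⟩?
0.9777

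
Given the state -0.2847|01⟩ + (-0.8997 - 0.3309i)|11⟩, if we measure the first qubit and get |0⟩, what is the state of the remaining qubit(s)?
-|1⟩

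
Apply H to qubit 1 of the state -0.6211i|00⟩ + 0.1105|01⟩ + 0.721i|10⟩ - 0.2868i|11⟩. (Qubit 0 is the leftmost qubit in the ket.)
(0.07814 - 0.4392i)|00⟩ + (-0.07814 - 0.4392i)|01⟩ + 0.307i|10⟩ + 0.7126i|11⟩

H on qubit 1 mixes each pair of kets that differ only in qubit 1: amplitudes (a, b) of (|…0…⟩, |…1…⟩) become ((a + b)/√2, (a − b)/√2). Kets absent from the input have amplitude 0.
(|00⟩, |01⟩): (a, b) = (-0.6211i, 0.1105) → ((0.07814 - 0.4392i), (-0.07814 - 0.4392i))
(|10⟩, |11⟩): (a, b) = (0.721i, -0.2868i) → (0.307i, 0.7126i)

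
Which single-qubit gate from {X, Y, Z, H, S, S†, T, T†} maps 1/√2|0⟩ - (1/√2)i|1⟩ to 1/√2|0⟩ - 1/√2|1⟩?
S†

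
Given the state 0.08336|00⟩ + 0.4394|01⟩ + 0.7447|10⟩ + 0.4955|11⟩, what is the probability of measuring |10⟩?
0.5546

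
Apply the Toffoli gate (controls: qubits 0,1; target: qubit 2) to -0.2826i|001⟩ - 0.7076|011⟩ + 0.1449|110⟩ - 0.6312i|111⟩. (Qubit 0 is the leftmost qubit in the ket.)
-0.2826i|001⟩ - 0.7076|011⟩ - 0.6312i|110⟩ + 0.1449|111⟩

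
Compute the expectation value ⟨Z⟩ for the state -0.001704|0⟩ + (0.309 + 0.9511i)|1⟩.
-1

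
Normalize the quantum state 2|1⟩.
|1⟩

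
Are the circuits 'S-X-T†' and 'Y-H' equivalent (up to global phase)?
No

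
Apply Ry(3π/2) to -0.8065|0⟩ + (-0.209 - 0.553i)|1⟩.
(0.7181 + 0.391i)|0⟩ + (-0.4225 + 0.391i)|1⟩

Ry(3π/2) = [[cos(θ/2), −sin(θ/2)], [sin(θ/2), cos(θ/2)]]; θ = 3π/2, cos(θ/2) ≈ -0.707107, sin(θ/2) ≈ 0.707107.
With a = amp(|0⟩) = -0.8065 and b = amp(|1⟩) = (-0.209 - 0.553i):
new amp(|0⟩) = (-0.707107)·a + (-0.707107)·b = (0.7181 + 0.391i)
new amp(|1⟩) = (0.707107)·a + (-0.707107)·b = (-0.4225 + 0.391i)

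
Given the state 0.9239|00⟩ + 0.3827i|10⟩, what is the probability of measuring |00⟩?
0.8536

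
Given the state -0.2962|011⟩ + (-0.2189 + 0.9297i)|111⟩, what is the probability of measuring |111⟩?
0.9123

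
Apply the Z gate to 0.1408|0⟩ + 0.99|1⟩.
0.1408|0⟩ - 0.99|1⟩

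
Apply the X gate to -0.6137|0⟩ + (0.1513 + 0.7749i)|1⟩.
(0.1513 + 0.7749i)|0⟩ - 0.6137|1⟩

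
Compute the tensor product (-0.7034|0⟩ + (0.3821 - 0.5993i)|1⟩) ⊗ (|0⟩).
-0.7034|00⟩ + (0.3821 - 0.5993i)|10⟩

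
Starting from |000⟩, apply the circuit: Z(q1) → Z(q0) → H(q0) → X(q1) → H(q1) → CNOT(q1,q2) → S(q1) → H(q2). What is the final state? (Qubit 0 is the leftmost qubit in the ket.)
1/√8|000⟩ + 1/√8|001⟩ - (1/√8)i|010⟩ + (1/√8)i|011⟩ + 1/√8|100⟩ + 1/√8|101⟩ - (1/√8)i|110⟩ + (1/√8)i|111⟩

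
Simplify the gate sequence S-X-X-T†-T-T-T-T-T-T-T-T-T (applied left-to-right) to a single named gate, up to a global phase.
S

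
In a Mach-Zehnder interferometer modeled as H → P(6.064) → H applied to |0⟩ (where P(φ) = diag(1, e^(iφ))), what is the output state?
(0.988 - 0.1087i)|0⟩ + (0.01196 + 0.1087i)|1⟩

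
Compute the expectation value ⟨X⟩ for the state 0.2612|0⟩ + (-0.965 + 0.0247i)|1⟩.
-0.5041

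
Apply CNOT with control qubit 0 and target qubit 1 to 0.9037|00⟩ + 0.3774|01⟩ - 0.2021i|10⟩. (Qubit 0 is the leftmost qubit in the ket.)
0.9037|00⟩ + 0.3774|01⟩ - 0.2021i|11⟩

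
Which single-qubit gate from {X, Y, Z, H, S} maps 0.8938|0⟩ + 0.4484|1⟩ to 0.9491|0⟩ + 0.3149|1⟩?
H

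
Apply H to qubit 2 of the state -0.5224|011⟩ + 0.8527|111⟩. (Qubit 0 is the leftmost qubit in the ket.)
-0.3694|010⟩ + 0.3694|011⟩ + 0.6029|110⟩ - 0.6029|111⟩

H on qubit 2 mixes each pair of kets that differ only in qubit 2: amplitudes (a, b) of (|…0…⟩, |…1…⟩) become ((a + b)/√2, (a − b)/√2). Kets absent from the input have amplitude 0.
(|010⟩, |011⟩): (a, b) = (0, -0.5224) → (-0.3694, 0.3694)
(|110⟩, |111⟩): (a, b) = (0, 0.8527) → (0.6029, -0.6029)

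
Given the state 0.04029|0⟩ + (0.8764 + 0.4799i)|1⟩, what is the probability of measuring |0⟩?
0.001623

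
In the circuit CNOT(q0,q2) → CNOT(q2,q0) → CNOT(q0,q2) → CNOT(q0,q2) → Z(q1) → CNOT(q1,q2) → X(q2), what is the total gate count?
7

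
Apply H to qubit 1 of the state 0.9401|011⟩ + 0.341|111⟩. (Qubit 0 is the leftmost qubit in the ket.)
0.6648|001⟩ - 0.6648|011⟩ + 0.2411|101⟩ - 0.2411|111⟩

H on qubit 1 mixes each pair of kets that differ only in qubit 1: amplitudes (a, b) of (|…0…⟩, |…1…⟩) become ((a + b)/√2, (a − b)/√2). Kets absent from the input have amplitude 0.
(|001⟩, |011⟩): (a, b) = (0, 0.9401) → (0.6648, -0.6648)
(|101⟩, |111⟩): (a, b) = (0, 0.341) → (0.2411, -0.2411)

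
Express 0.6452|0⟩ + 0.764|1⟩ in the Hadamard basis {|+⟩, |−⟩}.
0.9965|+⟩ - 0.084|−⟩

With |ψ⟩ = α|0⟩ + β|1⟩, the Hadamard-basis coefficients are ⟨+|ψ⟩ = (α + β)/√2 and ⟨−|ψ⟩ = (α − β)/√2.
Here α = 0.6452, β = 0.764: (α + β)/√2 = 0.9965, (α − β)/√2 = -0.084.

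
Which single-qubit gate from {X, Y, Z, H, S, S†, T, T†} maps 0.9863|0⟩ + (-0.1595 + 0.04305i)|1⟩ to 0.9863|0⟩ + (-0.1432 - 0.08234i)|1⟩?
T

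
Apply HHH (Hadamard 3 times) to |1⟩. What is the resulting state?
1/√2|0⟩ - 1/√2|1⟩

H² = I, so H^3 = H: a single Hadamard. With (a, b) = (0, 1), H gives ((a + b)/√2, (a − b)/√2) = (1/√2, -1/√2).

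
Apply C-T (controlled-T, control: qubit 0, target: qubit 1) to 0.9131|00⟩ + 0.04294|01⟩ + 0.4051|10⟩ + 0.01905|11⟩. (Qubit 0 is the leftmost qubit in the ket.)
0.9131|00⟩ + 0.04294|01⟩ + 0.4051|10⟩ + (0.01347 + 0.01347i)|11⟩

C-T leaves the control-|0⟩ kets |00⟩, |01⟩ unchanged and applies T to qubit 1 on the control-|1⟩ pair (|10⟩, |11⟩).
T = [[1, 0], [0, (1/√2 + (1/√2)i)]].
With a = amp(|10⟩) = 0.4051 and b = amp(|11⟩) = 0.01905:
new amp(|10⟩) = (1)·a = 0.4051
new amp(|11⟩) = (1/√2 + (1/√2)i)·b = (0.01347 + 0.01347i)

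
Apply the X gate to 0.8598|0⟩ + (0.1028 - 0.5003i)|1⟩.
(0.1028 - 0.5003i)|0⟩ + 0.8598|1⟩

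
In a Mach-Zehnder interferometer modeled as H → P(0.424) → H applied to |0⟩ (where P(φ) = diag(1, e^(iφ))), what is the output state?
(0.9557 + 0.2057i)|0⟩ + (0.04427 - 0.2057i)|1⟩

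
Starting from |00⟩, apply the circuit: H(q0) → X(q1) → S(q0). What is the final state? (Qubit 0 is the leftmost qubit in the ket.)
1/√2|01⟩ + (1/√2)i|11⟩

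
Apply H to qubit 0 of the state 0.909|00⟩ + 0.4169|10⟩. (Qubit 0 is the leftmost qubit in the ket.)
0.9376|00⟩ + 0.348|10⟩

H on qubit 0 mixes each pair of kets that differ only in qubit 0: amplitudes (a, b) of (|…0…⟩, |…1…⟩) become ((a + b)/√2, (a − b)/√2). Kets absent from the input have amplitude 0.
(|00⟩, |10⟩): (a, b) = (0.909, 0.4169) → (0.9376, 0.348)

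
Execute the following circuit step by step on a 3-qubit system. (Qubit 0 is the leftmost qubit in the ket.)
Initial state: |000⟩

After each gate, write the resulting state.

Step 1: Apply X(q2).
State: |001⟩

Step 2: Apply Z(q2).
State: -|001⟩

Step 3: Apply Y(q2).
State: i|000⟩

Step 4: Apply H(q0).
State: (1/√2)i|000⟩ + (1/√2)i|100⟩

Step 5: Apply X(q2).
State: (1/√2)i|001⟩ + (1/√2)i|101⟩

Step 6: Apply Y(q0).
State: 1/√2|001⟩ - 1/√2|101⟩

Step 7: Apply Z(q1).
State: 1/√2|001⟩ - 1/√2|101⟩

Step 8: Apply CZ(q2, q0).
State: 1/√2|001⟩ + 1/√2|101⟩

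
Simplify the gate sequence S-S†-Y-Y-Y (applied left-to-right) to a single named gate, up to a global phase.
Y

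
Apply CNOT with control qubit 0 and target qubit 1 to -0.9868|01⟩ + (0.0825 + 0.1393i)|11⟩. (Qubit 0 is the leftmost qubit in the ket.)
-0.9868|01⟩ + (0.0825 + 0.1393i)|10⟩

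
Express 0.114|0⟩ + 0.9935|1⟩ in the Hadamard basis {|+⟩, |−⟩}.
0.7831|+⟩ - 0.6219|−⟩

With |ψ⟩ = α|0⟩ + β|1⟩, the Hadamard-basis coefficients are ⟨+|ψ⟩ = (α + β)/√2 and ⟨−|ψ⟩ = (α − β)/√2.
Here α = 0.114, β = 0.9935: (α + β)/√2 = 0.7831, (α − β)/√2 = -0.6219.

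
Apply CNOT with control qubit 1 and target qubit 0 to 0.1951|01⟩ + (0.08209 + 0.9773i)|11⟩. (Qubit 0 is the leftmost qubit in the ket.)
(0.08209 + 0.9773i)|01⟩ + 0.1951|11⟩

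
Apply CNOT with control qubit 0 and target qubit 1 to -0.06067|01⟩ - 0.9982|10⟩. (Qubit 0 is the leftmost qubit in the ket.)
-0.06067|01⟩ - 0.9982|11⟩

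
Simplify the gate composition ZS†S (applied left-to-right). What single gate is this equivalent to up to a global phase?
Z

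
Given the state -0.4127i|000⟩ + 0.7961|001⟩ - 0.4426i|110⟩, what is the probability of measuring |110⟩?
0.1959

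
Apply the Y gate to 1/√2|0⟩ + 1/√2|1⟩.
-(1/√2)i|0⟩ + (1/√2)i|1⟩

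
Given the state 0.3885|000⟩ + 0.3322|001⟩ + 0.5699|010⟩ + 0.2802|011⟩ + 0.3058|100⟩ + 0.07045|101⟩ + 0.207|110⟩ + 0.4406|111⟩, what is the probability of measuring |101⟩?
0.004963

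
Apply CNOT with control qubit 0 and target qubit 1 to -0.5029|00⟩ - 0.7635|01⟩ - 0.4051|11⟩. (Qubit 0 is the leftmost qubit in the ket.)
-0.5029|00⟩ - 0.7635|01⟩ - 0.4051|10⟩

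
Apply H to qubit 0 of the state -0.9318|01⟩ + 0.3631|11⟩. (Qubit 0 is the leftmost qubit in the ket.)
-0.4021|01⟩ - 0.9156|11⟩

H on qubit 0 mixes each pair of kets that differ only in qubit 0: amplitudes (a, b) of (|…0…⟩, |…1…⟩) become ((a + b)/√2, (a − b)/√2). Kets absent from the input have amplitude 0.
(|01⟩, |11⟩): (a, b) = (-0.9318, 0.3631) → (-0.4021, -0.9156)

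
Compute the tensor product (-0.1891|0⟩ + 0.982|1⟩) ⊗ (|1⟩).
-0.1891|01⟩ + 0.982|11⟩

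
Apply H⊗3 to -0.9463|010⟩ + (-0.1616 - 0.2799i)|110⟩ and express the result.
(-0.3917 - 0.09896i)|000⟩ + (-0.3917 - 0.09896i)|001⟩ + (0.3917 + 0.09896i)|010⟩ + (0.3917 + 0.09896i)|011⟩ + (-0.2774 + 0.09896i)|100⟩ + (-0.2774 + 0.09896i)|101⟩ + (0.2774 - 0.09896i)|110⟩ + (0.2774 - 0.09896i)|111⟩

H⊗3 gives amp(|y⟩) = (1/2√2) Σ_x (−1)^(x·y) amp(|x⟩), where x·y is the number of positions in which both x and y have a 1.
|000⟩: (-0.9463 + (-0.1616 - 0.2799i))/(2√2) = (-0.3917 - 0.09896i)
|001⟩: (-0.9463 + (-0.1616 - 0.2799i))/(2√2) = (-0.3917 - 0.09896i)
|010⟩: (0.9463 - (-0.1616 - 0.2799i))/(2√2) = (0.3917 + 0.09896i)
|011⟩: (0.9463 - (-0.1616 - 0.2799i))/(2√2) = (0.3917 + 0.09896i)
|100⟩: (-0.9463 - (-0.1616 - 0.2799i))/(2√2) = (-0.2774 + 0.09896i)
|101⟩: (-0.9463 - (-0.1616 - 0.2799i))/(2√2) = (-0.2774 + 0.09896i)
|110⟩: (0.9463 + (-0.1616 - 0.2799i))/(2√2) = (0.2774 - 0.09896i)
|111⟩: (0.9463 + (-0.1616 - 0.2799i))/(2√2) = (0.2774 - 0.09896i)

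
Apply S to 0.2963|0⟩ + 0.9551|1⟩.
0.2963|0⟩ + 0.9551i|1⟩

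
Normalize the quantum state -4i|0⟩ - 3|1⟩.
-0.8i|0⟩ - 0.6|1⟩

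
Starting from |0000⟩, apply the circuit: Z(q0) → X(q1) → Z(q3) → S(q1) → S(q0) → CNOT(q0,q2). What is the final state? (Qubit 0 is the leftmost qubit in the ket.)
i|0100⟩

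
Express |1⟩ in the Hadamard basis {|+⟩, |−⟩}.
1/√2|+⟩ - 1/√2|−⟩

With |ψ⟩ = α|0⟩ + β|1⟩, the Hadamard-basis coefficients are ⟨+|ψ⟩ = (α + β)/√2 and ⟨−|ψ⟩ = (α − β)/√2.
Here α = 0, β = 1: (α + β)/√2 = 1/√2, (α − β)/√2 = -1/√2.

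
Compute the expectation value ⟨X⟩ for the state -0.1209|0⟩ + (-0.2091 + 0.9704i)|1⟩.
0.05056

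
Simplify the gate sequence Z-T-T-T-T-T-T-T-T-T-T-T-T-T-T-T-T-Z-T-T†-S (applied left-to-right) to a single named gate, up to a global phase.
S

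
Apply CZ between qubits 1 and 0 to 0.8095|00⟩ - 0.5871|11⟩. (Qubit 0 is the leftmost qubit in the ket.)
0.8095|00⟩ + 0.5871|11⟩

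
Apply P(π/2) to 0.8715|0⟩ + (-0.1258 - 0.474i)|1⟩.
0.8715|0⟩ + (0.474 - 0.1258i)|1⟩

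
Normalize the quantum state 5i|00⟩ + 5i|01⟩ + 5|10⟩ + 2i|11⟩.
0.5625i|00⟩ + 0.5625i|01⟩ + 0.5625|10⟩ + 0.225i|11⟩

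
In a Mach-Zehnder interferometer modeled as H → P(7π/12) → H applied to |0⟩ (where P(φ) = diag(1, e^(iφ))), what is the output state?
(0.3706 + 0.483i)|0⟩ + (0.6294 - 0.483i)|1⟩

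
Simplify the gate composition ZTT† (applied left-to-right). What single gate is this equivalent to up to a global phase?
Z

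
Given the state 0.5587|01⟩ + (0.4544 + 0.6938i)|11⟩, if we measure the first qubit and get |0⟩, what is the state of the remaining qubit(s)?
|1⟩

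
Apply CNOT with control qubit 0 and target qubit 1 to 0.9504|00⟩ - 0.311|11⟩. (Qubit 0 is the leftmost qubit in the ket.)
0.9504|00⟩ - 0.311|10⟩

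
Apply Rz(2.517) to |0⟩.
(0.3072 - 0.9516i)|0⟩

Rz(2.517) = [[e^(−iθ/2), 0], [0, e^(iθ/2)]] with e^(±iθ/2) = cos(θ/2) ± i·sin(θ/2); θ = 2.517, cos(θ/2) ≈ 0.307245, sin(θ/2) ≈ 0.951631.
With a = amp(|0⟩) = 1 and b = amp(|1⟩) = 0:
new amp(|0⟩) = (0.307245 - 0.951631i)·a = (0.3072 - 0.9516i)
new amp(|1⟩) = (0.307245 + 0.951631i)·b = 0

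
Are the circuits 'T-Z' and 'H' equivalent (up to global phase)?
No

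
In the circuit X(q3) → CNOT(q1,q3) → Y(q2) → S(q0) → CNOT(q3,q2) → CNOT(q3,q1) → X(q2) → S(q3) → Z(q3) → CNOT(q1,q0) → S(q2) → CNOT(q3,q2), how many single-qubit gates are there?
7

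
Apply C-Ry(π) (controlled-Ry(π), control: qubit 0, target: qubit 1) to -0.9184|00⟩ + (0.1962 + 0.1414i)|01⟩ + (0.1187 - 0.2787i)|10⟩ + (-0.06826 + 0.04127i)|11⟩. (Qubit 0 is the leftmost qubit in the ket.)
-0.9184|00⟩ + (0.1962 + 0.1414i)|01⟩ + (0.06826 - 0.04127i)|10⟩ + (0.1187 - 0.2787i)|11⟩

C-Ry(π) leaves the control-|0⟩ kets |00⟩, |01⟩ unchanged and applies Ry(π) to qubit 1 on the control-|1⟩ pair (|10⟩, |11⟩).
Ry(π) = [[cos(θ/2), −sin(θ/2)], [sin(θ/2), cos(θ/2)]]; θ = π, cos(θ/2) ≈ 0, sin(θ/2) ≈ 1.
With a = amp(|10⟩) = (0.1187 - 0.2787i) and b = amp(|11⟩) = (-0.06826 + 0.04127i):
new amp(|10⟩) = (-1)·b = (0.06826 - 0.04127i)
new amp(|11⟩) = (1)·a = (0.1187 - 0.2787i)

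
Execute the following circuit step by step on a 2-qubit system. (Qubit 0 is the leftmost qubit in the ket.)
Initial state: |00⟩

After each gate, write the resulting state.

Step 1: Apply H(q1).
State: 1/√2|00⟩ + 1/√2|01⟩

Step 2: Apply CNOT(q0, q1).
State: 1/√2|00⟩ + 1/√2|01⟩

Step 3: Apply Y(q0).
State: (1/√2)i|10⟩ + (1/√2)i|11⟩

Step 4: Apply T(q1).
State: (1/√2)i|10⟩ + (-1/2 + (1/2)i)|11⟩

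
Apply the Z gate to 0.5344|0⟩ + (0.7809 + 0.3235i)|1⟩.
0.5344|0⟩ + (-0.7809 - 0.3235i)|1⟩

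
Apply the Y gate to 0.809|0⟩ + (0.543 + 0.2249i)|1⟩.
(0.2249 - 0.543i)|0⟩ + 0.809i|1⟩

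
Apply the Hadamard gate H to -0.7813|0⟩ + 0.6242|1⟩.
-0.1111|0⟩ - 0.9938|1⟩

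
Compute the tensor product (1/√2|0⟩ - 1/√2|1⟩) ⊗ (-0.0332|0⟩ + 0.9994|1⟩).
-0.02348|00⟩ + 0.7067|01⟩ + 0.02348|10⟩ - 0.7067|11⟩

amp(|b₁b₂…⟩) = product of the factor amplitudes for bits b₁, b₂, …; only kets whose every factor amplitude is nonzero survive.
|00⟩: (1/√2)(-0.0332) = -0.02348
|01⟩: (1/√2)(0.9994) = 0.7067
|10⟩: (-1/√2)(-0.0332) = 0.02348
|11⟩: (-1/√2)(0.9994) = -0.7067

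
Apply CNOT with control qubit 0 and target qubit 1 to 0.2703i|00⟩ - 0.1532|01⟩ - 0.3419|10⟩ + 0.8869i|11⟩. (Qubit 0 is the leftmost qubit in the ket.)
0.2703i|00⟩ - 0.1532|01⟩ + 0.8869i|10⟩ - 0.3419|11⟩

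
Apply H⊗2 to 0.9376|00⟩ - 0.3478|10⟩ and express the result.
0.2949|00⟩ + 0.2949|01⟩ + 0.6427|10⟩ + 0.6427|11⟩

H⊗2 gives amp(|y⟩) = (1/2) Σ_x (−1)^(x·y) amp(|x⟩), where x·y is the number of positions in which both x and y have a 1.
|00⟩: (0.9376 - 0.3478)/2 = 0.2949
|01⟩: (0.9376 - 0.3478)/2 = 0.2949
|10⟩: (0.9376 + 0.3478)/2 = 0.6427
|11⟩: (0.9376 + 0.3478)/2 = 0.6427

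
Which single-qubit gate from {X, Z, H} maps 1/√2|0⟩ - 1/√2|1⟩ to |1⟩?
H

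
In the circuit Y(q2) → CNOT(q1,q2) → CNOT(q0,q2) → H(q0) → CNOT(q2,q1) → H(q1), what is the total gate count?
6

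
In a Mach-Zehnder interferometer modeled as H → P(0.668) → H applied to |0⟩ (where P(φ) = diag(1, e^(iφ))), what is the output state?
(0.8925 + 0.3097i)|0⟩ + (0.1075 - 0.3097i)|1⟩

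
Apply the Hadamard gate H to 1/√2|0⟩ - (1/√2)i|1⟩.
(1/2 - (1/2)i)|0⟩ + (1/2 + (1/2)i)|1⟩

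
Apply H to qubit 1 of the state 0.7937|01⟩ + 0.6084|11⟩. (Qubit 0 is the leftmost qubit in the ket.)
0.5612|00⟩ - 0.5612|01⟩ + 0.4302|10⟩ - 0.4302|11⟩

H on qubit 1 mixes each pair of kets that differ only in qubit 1: amplitudes (a, b) of (|…0…⟩, |…1…⟩) become ((a + b)/√2, (a − b)/√2). Kets absent from the input have amplitude 0.
(|00⟩, |01⟩): (a, b) = (0, 0.7937) → (0.5612, -0.5612)
(|10⟩, |11⟩): (a, b) = (0, 0.6084) → (0.4302, -0.4302)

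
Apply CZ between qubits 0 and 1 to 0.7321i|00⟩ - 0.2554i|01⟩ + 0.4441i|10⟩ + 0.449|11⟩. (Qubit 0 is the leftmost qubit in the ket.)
0.7321i|00⟩ - 0.2554i|01⟩ + 0.4441i|10⟩ - 0.449|11⟩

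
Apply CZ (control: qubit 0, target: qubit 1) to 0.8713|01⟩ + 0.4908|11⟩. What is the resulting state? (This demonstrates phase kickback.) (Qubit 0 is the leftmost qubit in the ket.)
0.8713|01⟩ - 0.4908|11⟩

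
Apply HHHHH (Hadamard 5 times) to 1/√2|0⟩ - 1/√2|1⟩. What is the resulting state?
|1⟩

H² = I, so H^5 = H: a single Hadamard. With (a, b) = (1/√2, -1/√2), H gives ((a + b)/√2, (a − b)/√2) = (0, 1).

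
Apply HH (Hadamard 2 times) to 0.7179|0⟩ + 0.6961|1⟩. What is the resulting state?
0.7179|0⟩ + 0.6961|1⟩

H² = I, so an even number of Hadamards cancels: H^2 = I and the state is unchanged.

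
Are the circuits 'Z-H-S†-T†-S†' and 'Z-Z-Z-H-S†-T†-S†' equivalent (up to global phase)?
Yes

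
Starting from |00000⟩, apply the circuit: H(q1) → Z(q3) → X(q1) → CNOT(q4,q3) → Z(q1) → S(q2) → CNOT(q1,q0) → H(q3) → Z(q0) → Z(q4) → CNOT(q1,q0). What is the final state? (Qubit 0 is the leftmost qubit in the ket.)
1/2|00000⟩ + 1/2|00010⟩ + 1/2|01000⟩ + 1/2|01010⟩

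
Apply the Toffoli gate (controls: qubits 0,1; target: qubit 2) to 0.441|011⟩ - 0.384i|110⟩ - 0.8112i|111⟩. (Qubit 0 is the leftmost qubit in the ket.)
0.441|011⟩ - 0.8112i|110⟩ - 0.384i|111⟩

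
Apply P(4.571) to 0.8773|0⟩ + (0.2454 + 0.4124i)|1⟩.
0.8773|0⟩ + (0.3737 - 0.3011i)|1⟩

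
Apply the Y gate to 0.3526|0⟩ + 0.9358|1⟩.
-0.9358i|0⟩ + 0.3526i|1⟩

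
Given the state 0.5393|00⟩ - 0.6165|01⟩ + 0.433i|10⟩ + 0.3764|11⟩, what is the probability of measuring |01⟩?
0.3801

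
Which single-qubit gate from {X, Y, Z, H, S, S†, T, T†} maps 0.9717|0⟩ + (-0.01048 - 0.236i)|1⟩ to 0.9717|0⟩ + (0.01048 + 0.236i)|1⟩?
Z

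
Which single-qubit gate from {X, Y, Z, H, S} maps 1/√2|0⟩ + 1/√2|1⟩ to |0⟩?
H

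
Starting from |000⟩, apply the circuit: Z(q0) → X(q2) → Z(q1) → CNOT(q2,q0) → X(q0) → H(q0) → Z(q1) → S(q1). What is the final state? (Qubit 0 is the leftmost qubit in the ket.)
1/√2|001⟩ + 1/√2|101⟩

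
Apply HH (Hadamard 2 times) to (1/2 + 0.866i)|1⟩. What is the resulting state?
(1/2 + 0.866i)|1⟩

H² = I, so an even number of Hadamards cancels: H^2 = I and the state is unchanged.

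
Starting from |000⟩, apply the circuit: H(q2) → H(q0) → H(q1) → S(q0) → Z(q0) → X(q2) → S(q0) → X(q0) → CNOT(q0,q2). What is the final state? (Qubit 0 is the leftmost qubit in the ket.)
1/√8|000⟩ + 1/√8|001⟩ + 1/√8|010⟩ + 1/√8|011⟩ + 1/√8|100⟩ + 1/√8|101⟩ + 1/√8|110⟩ + 1/√8|111⟩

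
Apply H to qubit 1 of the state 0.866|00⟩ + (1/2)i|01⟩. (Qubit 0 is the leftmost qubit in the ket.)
(0.6124 + (1/√8)i)|00⟩ + (0.6124 - (1/√8)i)|01⟩

H on qubit 1 mixes each pair of kets that differ only in qubit 1: amplitudes (a, b) of (|…0…⟩, |…1…⟩) become ((a + b)/√2, (a − b)/√2). Kets absent from the input have amplitude 0.
(|00⟩, |01⟩): (a, b) = (0.866, (1/2)i) → ((0.6124 + (1/√8)i), (0.6124 - (1/√8)i))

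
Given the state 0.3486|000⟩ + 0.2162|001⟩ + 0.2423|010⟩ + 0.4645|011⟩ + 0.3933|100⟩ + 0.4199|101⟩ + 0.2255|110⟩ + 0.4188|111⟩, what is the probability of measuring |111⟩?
0.1754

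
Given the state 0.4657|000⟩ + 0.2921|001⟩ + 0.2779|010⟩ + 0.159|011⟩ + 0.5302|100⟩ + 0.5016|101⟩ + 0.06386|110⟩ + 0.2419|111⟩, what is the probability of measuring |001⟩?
0.08532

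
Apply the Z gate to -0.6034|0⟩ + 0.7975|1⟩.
-0.6034|0⟩ - 0.7975|1⟩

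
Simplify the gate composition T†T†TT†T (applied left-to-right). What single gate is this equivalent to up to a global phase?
T†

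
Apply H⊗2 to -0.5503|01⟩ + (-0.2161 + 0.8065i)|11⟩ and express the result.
(-0.3832 + 0.4033i)|00⟩ + (0.3832 - 0.4033i)|01⟩ + (-0.1671 - 0.4033i)|10⟩ + (0.1671 + 0.4033i)|11⟩

H⊗2 gives amp(|y⟩) = (1/2) Σ_x (−1)^(x·y) amp(|x⟩), where x·y is the number of positions in which both x and y have a 1.
|00⟩: (-0.5503 + (-0.2161 + 0.8065i))/2 = (-0.3832 + 0.4033i)
|01⟩: (0.5503 - (-0.2161 + 0.8065i))/2 = (0.3832 - 0.4033i)
|10⟩: (-0.5503 - (-0.2161 + 0.8065i))/2 = (-0.1671 - 0.4033i)
|11⟩: (0.5503 + (-0.2161 + 0.8065i))/2 = (0.1671 + 0.4033i)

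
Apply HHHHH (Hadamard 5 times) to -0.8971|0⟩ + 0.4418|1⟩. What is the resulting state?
-0.3219|0⟩ - 0.9467|1⟩

H² = I, so H^5 = H: a single Hadamard. With (a, b) = (-0.8971, 0.4418), H gives ((a + b)/√2, (a − b)/√2) = (-0.3219, -0.9467).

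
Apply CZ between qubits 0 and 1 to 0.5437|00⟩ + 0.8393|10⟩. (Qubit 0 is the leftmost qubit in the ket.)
0.5437|00⟩ + 0.8393|10⟩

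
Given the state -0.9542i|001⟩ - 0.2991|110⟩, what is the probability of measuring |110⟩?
0.08946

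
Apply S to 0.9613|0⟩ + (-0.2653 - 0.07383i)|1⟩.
0.9613|0⟩ + (0.07383 - 0.2653i)|1⟩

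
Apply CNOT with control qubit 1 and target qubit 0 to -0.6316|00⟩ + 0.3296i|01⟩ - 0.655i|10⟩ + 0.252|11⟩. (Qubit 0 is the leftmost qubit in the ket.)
-0.6316|00⟩ + 0.252|01⟩ - 0.655i|10⟩ + 0.3296i|11⟩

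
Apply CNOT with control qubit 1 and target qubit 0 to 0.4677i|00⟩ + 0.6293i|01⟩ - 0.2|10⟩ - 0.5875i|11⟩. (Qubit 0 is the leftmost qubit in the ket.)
0.4677i|00⟩ - 0.5875i|01⟩ - 0.2|10⟩ + 0.6293i|11⟩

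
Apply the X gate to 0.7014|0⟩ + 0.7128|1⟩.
0.7128|0⟩ + 0.7014|1⟩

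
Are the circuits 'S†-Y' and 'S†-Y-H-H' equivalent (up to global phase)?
Yes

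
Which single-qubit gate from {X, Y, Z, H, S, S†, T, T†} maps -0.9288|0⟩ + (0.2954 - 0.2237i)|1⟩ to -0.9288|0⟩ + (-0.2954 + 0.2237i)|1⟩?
Z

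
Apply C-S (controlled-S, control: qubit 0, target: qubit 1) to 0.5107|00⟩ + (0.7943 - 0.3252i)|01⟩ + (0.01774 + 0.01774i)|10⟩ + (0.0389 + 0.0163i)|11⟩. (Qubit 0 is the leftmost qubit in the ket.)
0.5107|00⟩ + (0.7943 - 0.3252i)|01⟩ + (0.01774 + 0.01774i)|10⟩ + (-0.0163 + 0.0389i)|11⟩

C-S leaves the control-|0⟩ kets |00⟩, |01⟩ unchanged and applies S to qubit 1 on the control-|1⟩ pair (|10⟩, |11⟩).
S = [[1, 0], [0, i]].
With a = amp(|10⟩) = (0.01774 + 0.01774i) and b = amp(|11⟩) = (0.0389 + 0.0163i):
new amp(|10⟩) = (1)·a = (0.01774 + 0.01774i)
new amp(|11⟩) = (i)·b = (-0.0163 + 0.0389i)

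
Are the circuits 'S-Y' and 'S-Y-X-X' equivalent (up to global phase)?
Yes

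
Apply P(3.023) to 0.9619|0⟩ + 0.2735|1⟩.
0.9619|0⟩ + (-0.2716 + 0.03236i)|1⟩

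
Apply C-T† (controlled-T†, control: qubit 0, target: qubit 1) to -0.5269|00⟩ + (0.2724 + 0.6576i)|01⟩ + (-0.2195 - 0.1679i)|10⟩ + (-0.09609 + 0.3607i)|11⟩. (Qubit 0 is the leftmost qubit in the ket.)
-0.5269|00⟩ + (0.2724 + 0.6576i)|01⟩ + (-0.2195 - 0.1679i)|10⟩ + (0.1871 + 0.323i)|11⟩

C-T† leaves the control-|0⟩ kets |00⟩, |01⟩ unchanged and applies T† to qubit 1 on the control-|1⟩ pair (|10⟩, |11⟩).
T† = [[1, 0], [0, (1/√2 - (1/√2)i)]].
With a = amp(|10⟩) = (-0.2195 - 0.1679i) and b = amp(|11⟩) = (-0.09609 + 0.3607i):
new amp(|10⟩) = (1)·a = (-0.2195 - 0.1679i)
new amp(|11⟩) = (1/√2 - (1/√2)i)·b = (0.1871 + 0.323i)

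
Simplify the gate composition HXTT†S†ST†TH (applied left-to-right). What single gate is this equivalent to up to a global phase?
Z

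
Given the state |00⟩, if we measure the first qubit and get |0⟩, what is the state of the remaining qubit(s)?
|0⟩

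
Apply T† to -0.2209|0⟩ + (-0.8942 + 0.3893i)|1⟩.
-0.2209|0⟩ + (-0.357 + 0.9076i)|1⟩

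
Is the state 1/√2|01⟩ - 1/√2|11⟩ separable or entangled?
Separable

Writing the state as a|00⟩ + b|01⟩ + c|10⟩ + d|11⟩, it is a product state iff ad − bc = 0.
Here (a, b, c, d) = (0, 1/√2, 0, -1/√2): ad − bc = (0)(-1/√2) − (1/√2)(0) = 0, so the state is separable.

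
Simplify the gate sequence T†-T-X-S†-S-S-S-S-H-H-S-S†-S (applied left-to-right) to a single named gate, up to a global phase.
X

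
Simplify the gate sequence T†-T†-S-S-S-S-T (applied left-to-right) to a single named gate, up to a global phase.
T†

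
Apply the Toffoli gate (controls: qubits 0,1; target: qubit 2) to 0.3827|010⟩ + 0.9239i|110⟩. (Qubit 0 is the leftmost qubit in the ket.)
0.3827|010⟩ + 0.9239i|111⟩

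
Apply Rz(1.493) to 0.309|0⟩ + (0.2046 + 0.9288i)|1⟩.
(0.2268 - 0.2098i)|0⟩ + (-0.4805 + 0.8207i)|1⟩

Rz(1.493) = [[e^(−iθ/2), 0], [0, e^(iθ/2)]] with e^(±iθ/2) = cos(θ/2) ± i·sin(θ/2); θ = 1.493, cos(θ/2) ≈ 0.73407, sin(θ/2) ≈ 0.679074.
With a = amp(|0⟩) = 0.309 and b = amp(|1⟩) = (0.2046 + 0.9288i):
new amp(|0⟩) = (0.73407 - 0.679074i)·a = (0.2268 - 0.2098i)
new amp(|1⟩) = (0.73407 + 0.679074i)·b = (-0.4805 + 0.8207i)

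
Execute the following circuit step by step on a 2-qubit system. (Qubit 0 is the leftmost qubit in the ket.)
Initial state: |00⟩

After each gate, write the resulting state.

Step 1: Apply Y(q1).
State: i|01⟩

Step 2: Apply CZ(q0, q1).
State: i|01⟩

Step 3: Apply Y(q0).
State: -|11⟩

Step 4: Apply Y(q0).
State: i|01⟩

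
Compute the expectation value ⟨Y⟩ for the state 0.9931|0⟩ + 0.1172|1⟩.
0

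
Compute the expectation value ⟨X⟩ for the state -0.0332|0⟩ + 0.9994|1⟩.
-0.06636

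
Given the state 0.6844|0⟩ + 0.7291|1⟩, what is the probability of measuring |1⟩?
0.5316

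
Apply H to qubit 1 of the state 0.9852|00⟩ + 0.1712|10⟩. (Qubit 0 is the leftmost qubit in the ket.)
0.6966|00⟩ + 0.6966|01⟩ + 0.1211|10⟩ + 0.1211|11⟩

H on qubit 1 mixes each pair of kets that differ only in qubit 1: amplitudes (a, b) of (|…0…⟩, |…1…⟩) become ((a + b)/√2, (a − b)/√2). Kets absent from the input have amplitude 0.
(|00⟩, |01⟩): (a, b) = (0.9852, 0) → (0.6966, 0.6966)
(|10⟩, |11⟩): (a, b) = (0.1712, 0) → (0.1211, 0.1211)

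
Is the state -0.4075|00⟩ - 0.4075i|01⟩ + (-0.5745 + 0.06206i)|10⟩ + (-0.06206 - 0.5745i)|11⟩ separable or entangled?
Separable

Writing the state as a|00⟩ + b|01⟩ + c|10⟩ + d|11⟩, it is a product state iff ad − bc = 0.
Here (a, b, c, d) = (-0.4075, -0.4075i, (-0.5745 + 0.06206i), (-0.06206 - 0.5745i)): ad − bc = (-0.4075)(-0.06206 - 0.5745i) − (-0.4075i)(-0.5745 + 0.06206i) = 0, so the state is separable.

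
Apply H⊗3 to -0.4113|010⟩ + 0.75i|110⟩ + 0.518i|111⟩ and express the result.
(-0.1454 + 0.4483i)|000⟩ + (-0.1454 + 0.08202i)|001⟩ + (0.1454 - 0.4483i)|010⟩ + (0.1454 - 0.08202i)|011⟩ + (-0.1454 - 0.4483i)|100⟩ + (-0.1454 - 0.08202i)|101⟩ + (0.1454 + 0.4483i)|110⟩ + (0.1454 + 0.08202i)|111⟩

H⊗3 gives amp(|y⟩) = (1/2√2) Σ_x (−1)^(x·y) amp(|x⟩), where x·y is the number of positions in which both x and y have a 1.
|000⟩: (-0.4113 + 0.75i + 0.518i)/(2√2) = (-0.1454 + 0.4483i)
|001⟩: (-0.4113 + 0.75i - 0.518i)/(2√2) = (-0.1454 + 0.08202i)
|010⟩: (0.4113 - 0.75i - 0.518i)/(2√2) = (0.1454 - 0.4483i)
|011⟩: (0.4113 - 0.75i + 0.518i)/(2√2) = (0.1454 - 0.08202i)
|100⟩: (-0.4113 - 0.75i - 0.518i)/(2√2) = (-0.1454 - 0.4483i)
|101⟩: (-0.4113 - 0.75i + 0.518i)/(2√2) = (-0.1454 - 0.08202i)
|110⟩: (0.4113 + 0.75i + 0.518i)/(2√2) = (0.1454 + 0.4483i)
|111⟩: (0.4113 + 0.75i - 0.518i)/(2√2) = (0.1454 + 0.08202i)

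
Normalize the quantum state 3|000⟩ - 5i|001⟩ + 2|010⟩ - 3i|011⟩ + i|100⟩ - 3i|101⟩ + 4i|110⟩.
0.3511|000⟩ - 0.5852i|001⟩ + 0.2341|010⟩ - 0.3511i|011⟩ + 0.117i|100⟩ - 0.3511i|101⟩ + 0.4682i|110⟩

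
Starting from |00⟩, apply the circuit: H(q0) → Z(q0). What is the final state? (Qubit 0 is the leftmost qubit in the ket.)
1/√2|00⟩ - 1/√2|10⟩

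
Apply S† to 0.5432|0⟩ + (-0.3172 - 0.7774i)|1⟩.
0.5432|0⟩ + (-0.7774 + 0.3172i)|1⟩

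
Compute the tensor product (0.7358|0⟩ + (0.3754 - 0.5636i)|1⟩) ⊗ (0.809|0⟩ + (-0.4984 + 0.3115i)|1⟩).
0.5953|00⟩ + (-0.3667 + 0.2292i)|01⟩ + (0.3037 - 0.456i)|10⟩ + (-0.01154 + 0.3978i)|11⟩

amp(|b₁b₂…⟩) = product of the factor amplitudes for bits b₁, b₂, …; only kets whose every factor amplitude is nonzero survive.
|00⟩: (0.7358)(0.809) = 0.5953
|01⟩: (0.7358)(-0.4984 + 0.3115i) = (-0.3667 + 0.2292i)
|10⟩: (0.3754 - 0.5636i)(0.809) = (0.3037 - 0.456i)
|11⟩: (0.3754 - 0.5636i)(-0.4984 + 0.3115i) = (-0.01154 + 0.3978i)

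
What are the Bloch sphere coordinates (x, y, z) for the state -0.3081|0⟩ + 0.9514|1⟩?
(-0.5863, 0, -0.8102)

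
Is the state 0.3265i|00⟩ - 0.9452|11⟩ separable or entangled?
Entangled

Writing the state as a|00⟩ + b|01⟩ + c|10⟩ + d|11⟩, it is a product state iff ad − bc = 0.
Here (a, b, c, d) = (0.3265i, 0, 0, -0.9452): ad − bc = (0.3265i)(-0.9452) − (0)(0) = -0.3086i ≠ 0, so the state is entangled.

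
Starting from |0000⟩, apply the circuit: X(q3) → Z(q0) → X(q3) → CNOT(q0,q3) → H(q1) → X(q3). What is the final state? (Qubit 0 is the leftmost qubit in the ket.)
1/√2|0001⟩ + 1/√2|0101⟩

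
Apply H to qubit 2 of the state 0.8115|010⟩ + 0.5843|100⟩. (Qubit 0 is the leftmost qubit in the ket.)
0.5738|010⟩ + 0.5738|011⟩ + 0.4132|100⟩ + 0.4132|101⟩

H on qubit 2 mixes each pair of kets that differ only in qubit 2: amplitudes (a, b) of (|…0…⟩, |…1…⟩) become ((a + b)/√2, (a − b)/√2). Kets absent from the input have amplitude 0.
(|010⟩, |011⟩): (a, b) = (0.8115, 0) → (0.5738, 0.5738)
(|100⟩, |101⟩): (a, b) = (0.5843, 0) → (0.4132, 0.4132)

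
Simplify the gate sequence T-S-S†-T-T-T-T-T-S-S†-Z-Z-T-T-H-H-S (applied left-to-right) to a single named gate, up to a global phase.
S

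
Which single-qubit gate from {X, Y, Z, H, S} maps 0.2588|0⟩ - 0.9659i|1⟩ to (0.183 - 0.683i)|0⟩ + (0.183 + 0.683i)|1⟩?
H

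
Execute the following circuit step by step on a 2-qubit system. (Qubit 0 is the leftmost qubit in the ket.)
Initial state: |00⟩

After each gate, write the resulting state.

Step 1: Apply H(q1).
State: 1/√2|00⟩ + 1/√2|01⟩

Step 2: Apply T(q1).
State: 1/√2|00⟩ + (1/2 + (1/2)i)|01⟩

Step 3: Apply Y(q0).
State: (1/√2)i|10⟩ + (-1/2 + (1/2)i)|11⟩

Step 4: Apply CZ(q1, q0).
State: (1/√2)i|10⟩ + (1/2 - (1/2)i)|11⟩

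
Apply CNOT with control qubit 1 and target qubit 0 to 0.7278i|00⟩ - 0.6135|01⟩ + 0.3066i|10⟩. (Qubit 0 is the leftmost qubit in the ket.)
0.7278i|00⟩ + 0.3066i|10⟩ - 0.6135|11⟩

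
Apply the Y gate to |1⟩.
-i|0⟩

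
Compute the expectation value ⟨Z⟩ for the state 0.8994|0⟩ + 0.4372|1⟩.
0.6178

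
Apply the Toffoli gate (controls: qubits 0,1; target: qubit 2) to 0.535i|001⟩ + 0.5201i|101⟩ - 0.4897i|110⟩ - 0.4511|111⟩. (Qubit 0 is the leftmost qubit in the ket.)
0.535i|001⟩ + 0.5201i|101⟩ - 0.4511|110⟩ - 0.4897i|111⟩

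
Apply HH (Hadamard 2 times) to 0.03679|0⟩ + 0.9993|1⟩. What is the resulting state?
0.03679|0⟩ + 0.9993|1⟩

H² = I, so an even number of Hadamards cancels: H^2 = I and the state is unchanged.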